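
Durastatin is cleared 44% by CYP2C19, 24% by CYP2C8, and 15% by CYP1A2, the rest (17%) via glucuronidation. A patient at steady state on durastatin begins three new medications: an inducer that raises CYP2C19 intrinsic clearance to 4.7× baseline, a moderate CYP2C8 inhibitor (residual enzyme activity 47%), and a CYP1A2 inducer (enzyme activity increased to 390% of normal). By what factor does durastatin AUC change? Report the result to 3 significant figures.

0.341

CYP2C19: 0.44 × 4.7 = 2.068
CYP2C8: 0.24 × 0.47 = 0.1128
CYP1A2: 0.15 × 3.9 = 0.585
Other: 0.17 (unchanged)
CL_new/CL_old = 2.068 + 0.1128 + 0.585 + 0.17 = 2.9358.
Because AUC varies inversely with clearance, the combined effect is 1 / 2.9358 = 0.341.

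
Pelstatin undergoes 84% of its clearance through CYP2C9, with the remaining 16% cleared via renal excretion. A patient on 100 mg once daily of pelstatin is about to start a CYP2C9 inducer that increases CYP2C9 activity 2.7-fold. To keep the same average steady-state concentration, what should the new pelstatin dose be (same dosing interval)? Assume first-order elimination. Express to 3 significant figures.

243 mg

The CYP2C9 pathway (84% of clearance) rises to 2.7× activity: 0.84 × 2.7 = 2.268.
The remaining 16% of clearance is unaffected.
CL_new/CL_old = 2.268 + 0.16 = 2.428.
Css,avg = (dose rate)/CL, so holding Css fixed requires dose ∝ CL: 100 × 2.428 = 243 mg.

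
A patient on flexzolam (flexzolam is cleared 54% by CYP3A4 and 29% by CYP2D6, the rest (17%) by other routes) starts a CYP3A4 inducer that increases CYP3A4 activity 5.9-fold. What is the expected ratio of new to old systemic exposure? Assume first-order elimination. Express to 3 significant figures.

CYP3A4: 0.54 × 5.9 = 3.186
CYP2D6: 0.29 (unchanged)
Other: 0.17 (unchanged)
New clearance relative to baseline: 3.186 + 0.29 + 0.17 = 3.646.
Since systemic exposure ∝ 1/CL, the ratio is 1 / 3.646 = 0.274.

0.274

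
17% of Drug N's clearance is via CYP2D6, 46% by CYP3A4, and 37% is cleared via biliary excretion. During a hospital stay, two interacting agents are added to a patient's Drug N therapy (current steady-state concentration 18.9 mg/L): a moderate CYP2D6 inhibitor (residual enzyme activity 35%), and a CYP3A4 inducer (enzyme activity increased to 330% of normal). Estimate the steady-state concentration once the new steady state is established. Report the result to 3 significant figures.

9.70 mg/L

The CYP2D6 pathway (17% of clearance) drops to 0.35× activity: 0.17 × 0.35 = 0.0595.
The CYP3A4 pathway (46% of clearance) rises to 3.3× activity: 0.46 × 3.3 = 1.518.
Non-CYP routes (37%) are unchanged.
New clearance relative to baseline: 0.0595 + 1.518 + 0.37 = 1.9475.
New steady-state concentration = 18.9 / 1.9475 = 9.70 mg/L (concentration scales inversely with clearance).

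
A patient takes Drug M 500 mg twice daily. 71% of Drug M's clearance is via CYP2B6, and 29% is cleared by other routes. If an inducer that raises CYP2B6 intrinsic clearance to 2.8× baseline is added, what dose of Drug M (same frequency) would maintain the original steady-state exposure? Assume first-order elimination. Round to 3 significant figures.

The CYP2B6 pathway (71% of clearance) is boosted to 2.8× activity: 0.71 × 2.8 = 1.988.
Non-CYP routes (29%) are unchanged.
CL_new/CL_old = 1.988 + 0.29 = 2.278.
To maintain the same steady-state level, dose must scale with clearance: new dose = 500 × 2.278 = 1.14 × 10³ mg.

1.14 × 10³ mg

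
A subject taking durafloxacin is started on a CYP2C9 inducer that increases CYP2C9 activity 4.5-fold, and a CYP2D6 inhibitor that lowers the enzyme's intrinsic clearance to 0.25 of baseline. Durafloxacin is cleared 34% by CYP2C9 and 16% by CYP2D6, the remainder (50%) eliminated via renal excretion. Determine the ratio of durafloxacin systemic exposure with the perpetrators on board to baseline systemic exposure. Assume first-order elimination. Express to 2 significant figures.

The CYP2C9 pathway (34% of clearance) rises to 4.5× activity: 0.34 × 4.5 = 1.53.
The CYP2D6 pathway (16% of clearance) drops to 0.25× activity: 0.16 × 0.25 = 0.04.
Non-CYP routes (50%) are unchanged.
CL_new/CL_old = 1.53 + 0.04 + 0.5 = 2.07.
Because systemic exposure varies inversely with clearance, the combined effect is 1 / 2.07 = 0.48.

0.48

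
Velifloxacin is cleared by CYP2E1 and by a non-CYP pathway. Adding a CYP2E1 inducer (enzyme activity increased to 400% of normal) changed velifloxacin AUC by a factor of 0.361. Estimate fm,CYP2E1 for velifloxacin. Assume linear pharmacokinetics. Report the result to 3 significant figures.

0.590

CL'/CL = 1 / 0.361 = 2.77
4·fm + (1 − fm) = 2.77
fm = (2.77 − 1) / (4 − 1) = 0.590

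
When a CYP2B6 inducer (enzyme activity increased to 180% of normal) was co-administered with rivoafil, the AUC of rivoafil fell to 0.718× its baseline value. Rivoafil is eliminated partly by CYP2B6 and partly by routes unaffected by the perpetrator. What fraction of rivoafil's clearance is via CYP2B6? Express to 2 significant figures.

0.49

Let fm be the CYP2B6 fraction. New clearance relative to baseline = fm × 1.8 + (1 − fm).
AUC ratio = 1 / (new CL fraction), so new CL fraction = 1 / 0.718 = 1.393.
fm × 1.8 + 1 − fm = 1.393  ⇒  fm × (1.8 − 1) = 0.3928  ⇒  fm = 0.49.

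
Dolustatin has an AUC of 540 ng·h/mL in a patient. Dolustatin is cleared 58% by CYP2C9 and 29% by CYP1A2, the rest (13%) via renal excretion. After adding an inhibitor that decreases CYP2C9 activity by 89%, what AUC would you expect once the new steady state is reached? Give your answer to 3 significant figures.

CYP2C9: 0.58 × 0.11 = 0.0638
CYP1A2: 0.29 (unchanged)
Other: 0.13 (unchanged)
CL_new/CL_old = 0.0638 + 0.29 + 0.13 = 0.4838.
With dosing unchanged, AUC scales as 1/CL: 540 / 0.4838 = 1.12 × 10³ ng·h/mL.

1.12 × 10³ ng·h/mL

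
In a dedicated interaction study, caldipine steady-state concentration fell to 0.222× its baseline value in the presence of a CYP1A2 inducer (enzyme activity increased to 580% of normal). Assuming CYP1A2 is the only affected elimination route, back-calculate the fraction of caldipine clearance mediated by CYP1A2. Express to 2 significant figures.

CL'/CL = 1 / 0.222 = 4.505
5.8·fm + (1 − fm) = 4.505
fm = (4.505 − 1) / (5.8 − 1) = 0.73

0.73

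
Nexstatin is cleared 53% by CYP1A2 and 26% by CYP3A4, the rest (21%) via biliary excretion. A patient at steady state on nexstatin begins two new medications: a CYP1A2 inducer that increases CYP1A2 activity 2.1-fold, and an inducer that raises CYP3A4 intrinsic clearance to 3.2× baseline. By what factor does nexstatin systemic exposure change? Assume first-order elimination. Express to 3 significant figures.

CYP1A2: 0.53 × 2.1 = 1.113
CYP3A4: 0.26 × 3.2 = 0.832
Other: 0.21 (unchanged)
CL_new/CL_old = 1.113 + 0.832 + 0.21 = 2.155.
Net systemic exposure ratio = 1 / 2.155 = 0.464.

0.464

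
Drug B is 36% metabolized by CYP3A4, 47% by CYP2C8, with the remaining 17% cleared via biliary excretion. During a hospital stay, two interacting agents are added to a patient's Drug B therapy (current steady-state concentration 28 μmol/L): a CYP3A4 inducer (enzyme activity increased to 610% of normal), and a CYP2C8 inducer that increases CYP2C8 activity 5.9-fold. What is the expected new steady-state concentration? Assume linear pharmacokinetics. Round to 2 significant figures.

The CYP3A4 pathway (36% of clearance) rises to 6.1× activity: 0.36 × 6.1 = 2.196.
The CYP2C8 pathway (47% of clearance) is boosted to 5.9× activity: 0.47 × 5.9 = 2.773.
Non-CYP routes (17%) are unchanged.
CL_new/CL_old = 2.196 + 2.773 + 0.17 = 5.139.
New steady-state concentration = 28 / 5.139 = 5.4 μmol/L (concentration scales inversely with clearance).

5.4 μmol/L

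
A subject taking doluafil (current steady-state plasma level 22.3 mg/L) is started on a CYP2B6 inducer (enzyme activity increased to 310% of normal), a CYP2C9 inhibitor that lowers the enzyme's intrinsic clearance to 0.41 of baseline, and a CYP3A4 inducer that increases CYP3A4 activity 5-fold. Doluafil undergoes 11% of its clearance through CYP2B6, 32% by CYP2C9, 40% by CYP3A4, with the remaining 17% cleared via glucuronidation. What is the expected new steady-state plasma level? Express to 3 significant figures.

CYP2B6: 0.11 × 3.1 = 0.341
CYP2C9: 0.32 × 0.41 = 0.1312
CYP3A4: 0.4 × 5 = 2
Other: 0.17 (unchanged)
CL_new/CL_old = 0.341 + 0.1312 + 2 + 0.17 = 2.6422.
Steady-state plasma level ∝ 1/CL: new value = 22.3 / 2.6422 = 8.44 mg/L.

8.44 mg/L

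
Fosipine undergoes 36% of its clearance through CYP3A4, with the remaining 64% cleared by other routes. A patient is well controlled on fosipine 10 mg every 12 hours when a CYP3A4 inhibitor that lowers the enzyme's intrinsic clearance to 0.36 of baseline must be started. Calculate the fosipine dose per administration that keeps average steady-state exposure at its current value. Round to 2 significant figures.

The CYP3A4 pathway (36% of clearance) is reduced to 0.36× activity: 0.36 × 0.36 = 0.1296.
The remaining 64% of clearance is unaffected.
CL_new/CL_old = 0.1296 + 0.64 = 0.7696.
Css,avg = (dose rate)/CL, so holding Css fixed requires dose ∝ CL: 10 × 0.7696 = 7.7 mg.

7.7 mg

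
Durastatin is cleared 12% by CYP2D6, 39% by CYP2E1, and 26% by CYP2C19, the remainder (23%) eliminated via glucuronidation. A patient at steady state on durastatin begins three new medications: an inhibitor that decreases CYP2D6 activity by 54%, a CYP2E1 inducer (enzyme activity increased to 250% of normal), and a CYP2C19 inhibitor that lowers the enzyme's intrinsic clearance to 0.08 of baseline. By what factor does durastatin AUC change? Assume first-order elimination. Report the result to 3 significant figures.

The CYP2D6 pathway (12% of clearance) drops to 0.46× activity: 0.12 × 0.46 = 0.0552.
The CYP2E1 pathway (39% of clearance) is boosted to 2.5× activity: 0.39 × 2.5 = 0.975.
The CYP2C19 pathway (26% of clearance) drops to 0.08× activity: 0.26 × 0.08 = 0.0208.
Non-CYP routes (23%) are unchanged.
CL_new/CL_old = 0.0552 + 0.975 + 0.0208 + 0.23 = 1.281.
Net AUC ratio = 1 / 1.281 = 0.781.

0.781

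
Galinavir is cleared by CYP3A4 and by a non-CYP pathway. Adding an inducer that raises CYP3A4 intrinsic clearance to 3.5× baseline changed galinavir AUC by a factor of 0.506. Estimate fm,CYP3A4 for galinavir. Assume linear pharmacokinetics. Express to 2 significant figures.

CL'/CL = 1 / 0.506 = 1.976
3.5·fm + (1 − fm) = 1.976
fm = (1.976 − 1) / (3.5 − 1) = 0.39

0.39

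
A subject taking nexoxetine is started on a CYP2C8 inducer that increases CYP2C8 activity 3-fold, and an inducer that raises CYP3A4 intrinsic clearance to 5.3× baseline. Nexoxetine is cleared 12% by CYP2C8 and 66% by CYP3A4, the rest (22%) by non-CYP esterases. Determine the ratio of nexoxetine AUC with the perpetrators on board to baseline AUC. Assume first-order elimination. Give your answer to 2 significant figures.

0.25

The CYP2C8 pathway (12% of clearance) rises to 3× activity: 0.12 × 3 = 0.36.
The CYP3A4 pathway (66% of clearance) rises to 5.3× activity: 0.66 × 5.3 = 3.498.
Non-CYP routes (22%) are unchanged.
Relative clearance = 0.36 + 3.498 + 0.22 = 4.078.
Because AUC varies inversely with clearance, the combined effect is 1 / 4.078 = 0.25.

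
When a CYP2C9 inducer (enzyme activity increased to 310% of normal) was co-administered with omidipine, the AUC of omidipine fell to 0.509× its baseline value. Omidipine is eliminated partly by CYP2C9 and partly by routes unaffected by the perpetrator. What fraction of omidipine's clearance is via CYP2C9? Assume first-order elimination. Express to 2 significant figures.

0.46

CL'/CL = 1 / 0.509 = 1.965
3.1·fm + (1 − fm) = 1.965
fm = (1.965 − 1) / (3.1 − 1) = 0.46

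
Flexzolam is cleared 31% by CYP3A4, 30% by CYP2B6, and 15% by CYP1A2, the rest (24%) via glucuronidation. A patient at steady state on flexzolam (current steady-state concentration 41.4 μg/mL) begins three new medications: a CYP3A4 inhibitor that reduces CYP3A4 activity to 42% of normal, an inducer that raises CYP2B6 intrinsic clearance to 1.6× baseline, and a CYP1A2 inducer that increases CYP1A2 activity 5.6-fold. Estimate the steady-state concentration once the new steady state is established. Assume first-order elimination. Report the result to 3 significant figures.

24.5 μg/mL

The CYP3A4 pathway (31% of clearance) falls to 0.42× activity: 0.31 × 0.42 = 0.1302.
The CYP2B6 pathway (30% of clearance) is boosted to 1.6× activity: 0.3 × 1.6 = 0.48.
The CYP1A2 pathway (15% of clearance) is boosted to 5.6× activity: 0.15 × 5.6 = 0.84.
Non-CYP routes (24%) are unchanged.
Relative clearance = 0.1302 + 0.48 + 0.84 + 0.24 = 1.6902.
Steady-state concentration ∝ 1/CL: new value = 41.4 / 1.6902 = 24.5 μg/mL.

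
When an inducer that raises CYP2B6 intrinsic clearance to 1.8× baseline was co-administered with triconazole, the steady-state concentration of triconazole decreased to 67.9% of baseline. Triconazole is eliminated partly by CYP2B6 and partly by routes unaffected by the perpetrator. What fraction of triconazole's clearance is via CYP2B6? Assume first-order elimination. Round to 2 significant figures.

0.59

CL'/CL = 1 / 0.679 = 1.473
1.8·fm + (1 − fm) = 1.473
fm = (1.473 − 1) / (1.8 − 1) = 0.59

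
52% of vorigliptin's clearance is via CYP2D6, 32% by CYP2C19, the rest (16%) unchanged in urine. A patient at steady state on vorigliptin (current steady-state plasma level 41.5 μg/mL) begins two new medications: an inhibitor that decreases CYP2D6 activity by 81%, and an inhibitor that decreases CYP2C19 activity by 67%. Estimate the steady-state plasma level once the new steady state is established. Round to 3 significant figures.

The CYP2D6 pathway (52% of clearance) drops to 0.19× activity: 0.52 × 0.19 = 0.0988.
The CYP2C19 pathway (32% of clearance) falls to 0.33× activity: 0.32 × 0.33 = 0.1056.
The remaining 16% of clearance is unaffected.
New clearance relative to baseline: 0.0988 + 0.1056 + 0.16 = 0.3644.
New steady-state plasma level = 41.5 / 0.3644 = 114 μg/mL (concentration scales inversely with clearance).

114 μg/mL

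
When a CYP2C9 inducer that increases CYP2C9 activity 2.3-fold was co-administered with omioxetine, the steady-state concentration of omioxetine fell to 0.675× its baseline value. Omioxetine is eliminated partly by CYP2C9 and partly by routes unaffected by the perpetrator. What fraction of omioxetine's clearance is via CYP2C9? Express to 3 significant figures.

0.370

Write x for the fraction cleared via CYP2C9. The observed steady-state concentration change means clearance rose to 1/0.675 = 1.481 of baseline.
Setting x·2.3 + (1 − x) = 1.481 and solving: x = (1.481 − 1)/(2.3 − 1) = 0.370.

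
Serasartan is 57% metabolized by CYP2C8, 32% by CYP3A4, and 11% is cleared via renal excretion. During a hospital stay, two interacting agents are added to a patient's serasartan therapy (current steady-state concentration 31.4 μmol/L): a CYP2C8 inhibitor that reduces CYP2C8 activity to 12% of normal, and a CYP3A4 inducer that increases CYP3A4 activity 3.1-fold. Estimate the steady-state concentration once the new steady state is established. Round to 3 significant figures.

The CYP2C8 pathway (57% of clearance) is reduced to 0.12× activity: 0.57 × 0.12 = 0.0684.
The CYP3A4 pathway (32% of clearance) is boosted to 3.1× activity: 0.32 × 3.1 = 0.992.
The remaining 11% of clearance is unaffected.
Relative clearance = 0.0684 + 0.992 + 0.11 = 1.1704.
Steady-state concentration ∝ 1/CL: new value = 31.4 / 1.1704 = 26.8 μmol/L.

26.8 μmol/L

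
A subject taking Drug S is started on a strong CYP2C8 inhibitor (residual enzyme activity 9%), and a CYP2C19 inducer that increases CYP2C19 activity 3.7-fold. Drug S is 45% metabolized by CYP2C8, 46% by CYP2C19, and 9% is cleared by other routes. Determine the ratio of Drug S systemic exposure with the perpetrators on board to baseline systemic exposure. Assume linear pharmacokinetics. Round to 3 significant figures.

0.546

The CYP2C8 pathway (45% of clearance) drops to 0.09× activity: 0.45 × 0.09 = 0.0405.
The CYP2C19 pathway (46% of clearance) increases to 3.7× activity: 0.46 × 3.7 = 1.702.
Non-CYP routes (9%) are unchanged.
Relative clearance = 0.0405 + 1.702 + 0.09 = 1.8325.
Net systemic exposure ratio = 1 / 1.8325 = 0.546.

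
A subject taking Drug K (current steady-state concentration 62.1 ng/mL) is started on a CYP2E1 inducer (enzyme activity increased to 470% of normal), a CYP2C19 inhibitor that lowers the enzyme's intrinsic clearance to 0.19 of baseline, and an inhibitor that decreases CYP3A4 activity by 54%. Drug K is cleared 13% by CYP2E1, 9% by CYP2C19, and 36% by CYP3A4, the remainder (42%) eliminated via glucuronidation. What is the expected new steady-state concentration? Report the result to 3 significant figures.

CYP2E1: 0.13 × 4.7 = 0.611
CYP2C19: 0.09 × 0.19 = 0.0171
CYP3A4: 0.36 × 0.46 = 0.1656
Other: 0.42 (unchanged)
Relative clearance = 0.611 + 0.0171 + 0.1656 + 0.42 = 1.2137.
Steady-state concentration ∝ 1/CL: new value = 62.1 / 1.2137 = 51.2 ng/mL.

51.2 ng/mL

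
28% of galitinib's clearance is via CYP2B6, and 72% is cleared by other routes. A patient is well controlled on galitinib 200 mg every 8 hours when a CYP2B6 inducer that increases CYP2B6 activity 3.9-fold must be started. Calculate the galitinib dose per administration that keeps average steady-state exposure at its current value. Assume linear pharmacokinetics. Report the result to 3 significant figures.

362 mg

The CYP2B6 pathway (28% of clearance) rises to 3.9× activity: 0.28 × 3.9 = 1.092.
Non-CYP routes (72%) are unchanged.
CL_new/CL_old = 1.092 + 0.72 = 1.812.
Exposure is unchanged when dose changes in proportion to clearance. New dose = 200 mg × 1.812 = 362 mg.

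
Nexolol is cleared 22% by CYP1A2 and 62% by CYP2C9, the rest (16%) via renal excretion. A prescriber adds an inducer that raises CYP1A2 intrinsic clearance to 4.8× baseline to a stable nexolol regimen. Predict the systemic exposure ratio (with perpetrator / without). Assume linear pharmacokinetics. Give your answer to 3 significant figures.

0.545

CYP1A2: 0.22 × 4.8 = 1.056
CYP2C9: 0.62 (unchanged)
Other: 0.16 (unchanged)
New clearance relative to baseline: 1.056 + 0.62 + 0.16 = 1.836.
Since systemic exposure ∝ 1/CL, the ratio is 1 / 1.836 = 0.545.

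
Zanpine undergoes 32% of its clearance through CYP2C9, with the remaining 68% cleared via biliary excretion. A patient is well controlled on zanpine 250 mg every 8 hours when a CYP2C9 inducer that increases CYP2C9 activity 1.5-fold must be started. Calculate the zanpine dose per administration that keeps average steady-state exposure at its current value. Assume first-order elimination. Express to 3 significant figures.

The CYP2C9 pathway (32% of clearance) increases to 1.5× activity: 0.32 × 1.5 = 0.48.
Non-CYP routes (68%) are unchanged.
Relative clearance = 0.48 + 0.68 = 1.16.
Exposure is unchanged when dose changes in proportion to clearance. New dose = 250 mg × 1.16 = 290 mg.

290 mg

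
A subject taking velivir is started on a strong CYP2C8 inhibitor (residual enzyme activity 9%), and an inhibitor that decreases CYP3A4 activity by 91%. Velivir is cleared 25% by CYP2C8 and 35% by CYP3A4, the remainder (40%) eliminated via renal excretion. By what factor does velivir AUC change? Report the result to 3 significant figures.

The CYP2C8 pathway (25% of clearance) is reduced to 0.09× activity: 0.25 × 0.09 = 0.0225.
The CYP3A4 pathway (35% of clearance) falls to 0.09× activity: 0.35 × 0.09 = 0.0315.
The remaining 40% of clearance is unaffected.
Relative clearance = 0.0225 + 0.0315 + 0.4 = 0.454.
AUC ∝ 1/CL: fold-change = 1 / 0.454 = 2.20.

2.20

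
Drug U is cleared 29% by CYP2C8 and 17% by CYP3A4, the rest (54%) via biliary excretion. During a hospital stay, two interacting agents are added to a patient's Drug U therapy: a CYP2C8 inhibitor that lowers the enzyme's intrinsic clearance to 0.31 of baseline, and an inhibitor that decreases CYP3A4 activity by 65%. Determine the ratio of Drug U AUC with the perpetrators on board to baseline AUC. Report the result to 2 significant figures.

CYP2C8: 0.29 × 0.31 = 0.0899
CYP3A4: 0.17 × 0.35 = 0.0595
Other: 0.54 (unchanged)
Relative clearance = 0.0899 + 0.0595 + 0.54 = 0.6894.
Because AUC varies inversely with clearance, the combined effect is 1 / 0.6894 = 1.5.

1.5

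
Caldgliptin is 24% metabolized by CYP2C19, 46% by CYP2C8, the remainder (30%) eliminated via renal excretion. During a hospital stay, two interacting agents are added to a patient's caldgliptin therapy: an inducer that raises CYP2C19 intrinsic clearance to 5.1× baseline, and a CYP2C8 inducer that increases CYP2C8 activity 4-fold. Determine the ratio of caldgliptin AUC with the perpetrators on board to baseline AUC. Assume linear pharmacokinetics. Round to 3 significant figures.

0.297

CYP2C19: 0.24 × 5.1 = 1.224
CYP2C8: 0.46 × 4 = 1.84
Other: 0.3 (unchanged)
CL_new/CL_old = 1.224 + 1.84 + 0.3 = 3.364.
Net AUC ratio = 1 / 3.364 = 0.297.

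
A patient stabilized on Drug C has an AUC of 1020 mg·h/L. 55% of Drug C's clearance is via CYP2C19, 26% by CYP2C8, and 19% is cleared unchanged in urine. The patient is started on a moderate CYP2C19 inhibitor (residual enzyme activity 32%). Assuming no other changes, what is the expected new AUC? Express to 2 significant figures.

1.6 × 10³ mg·h/L

CYP2C19: 0.55 × 0.32 = 0.176
CYP2C8: 0.26 (unchanged)
Other: 0.19 (unchanged)
Relative clearance = 0.176 + 0.26 + 0.19 = 0.626.
AUC ∝ 1/CL, so new value = 1020 / 0.626 = 1.6 × 10³ mg·h/L.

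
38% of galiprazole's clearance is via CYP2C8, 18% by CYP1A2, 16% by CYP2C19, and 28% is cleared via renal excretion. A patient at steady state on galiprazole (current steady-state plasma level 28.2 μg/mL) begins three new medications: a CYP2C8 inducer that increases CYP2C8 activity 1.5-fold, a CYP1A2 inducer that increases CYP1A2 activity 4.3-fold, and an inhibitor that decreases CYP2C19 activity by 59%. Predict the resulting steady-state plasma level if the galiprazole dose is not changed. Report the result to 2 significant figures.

17 μg/mL

The CYP2C8 pathway (38% of clearance) increases to 1.5× activity: 0.38 × 1.5 = 0.57.
The CYP1A2 pathway (18% of clearance) increases to 4.3× activity: 0.18 × 4.3 = 0.774.
The CYP2C19 pathway (16% of clearance) drops to 0.41× activity: 0.16 × 0.41 = 0.0656.
Non-CYP routes (28%) are unchanged.
New clearance relative to baseline: 0.57 + 0.774 + 0.0656 + 0.28 = 1.6896.
Dividing the baseline by the relative clearance: 28.2 / 1.6896 = 17 μg/mL.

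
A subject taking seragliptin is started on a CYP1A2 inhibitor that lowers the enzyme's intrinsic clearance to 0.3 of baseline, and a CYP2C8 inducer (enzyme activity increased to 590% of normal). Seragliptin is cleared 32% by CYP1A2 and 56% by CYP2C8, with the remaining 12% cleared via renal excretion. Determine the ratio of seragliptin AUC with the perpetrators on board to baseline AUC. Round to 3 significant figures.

The CYP1A2 pathway (32% of clearance) is reduced to 0.3× activity: 0.32 × 0.3 = 0.096.
The CYP2C8 pathway (56% of clearance) rises to 5.9× activity: 0.56 × 5.9 = 3.304.
The remaining 12% of clearance is unaffected.
CL_new/CL_old = 0.096 + 3.304 + 0.12 = 3.52.
Because AUC varies inversely with clearance, the combined effect is 1 / 3.52 = 0.284.

0.284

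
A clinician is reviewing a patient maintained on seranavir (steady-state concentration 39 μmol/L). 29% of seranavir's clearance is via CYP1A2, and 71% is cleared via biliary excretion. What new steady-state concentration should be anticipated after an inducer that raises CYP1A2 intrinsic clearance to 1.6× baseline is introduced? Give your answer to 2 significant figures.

33 μmol/L

The CYP1A2 pathway (29% of clearance) increases to 1.6× activity: 0.29 × 1.6 = 0.464.
Non-CYP routes (71%) are unchanged.
Relative clearance = 0.464 + 0.71 = 1.174.
With dosing unchanged, steady-state concentration scales as 1/CL: 39 / 1.174 = 33 μmol/L.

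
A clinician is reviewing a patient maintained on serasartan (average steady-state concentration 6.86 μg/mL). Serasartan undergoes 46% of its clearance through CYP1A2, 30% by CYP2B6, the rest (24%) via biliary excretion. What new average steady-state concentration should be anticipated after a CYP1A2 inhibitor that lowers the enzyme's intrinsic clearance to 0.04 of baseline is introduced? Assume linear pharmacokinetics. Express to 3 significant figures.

CYP1A2: 0.46 × 0.04 = 0.0184
CYP2B6: 0.3 (unchanged)
Other: 0.24 (unchanged)
New clearance relative to baseline: 0.0184 + 0.3 + 0.24 = 0.5584.
Average steady-state concentration ∝ 1/CL, so new value = 6.86 / 0.5584 = 12.3 μg/mL.

12.3 μg/mL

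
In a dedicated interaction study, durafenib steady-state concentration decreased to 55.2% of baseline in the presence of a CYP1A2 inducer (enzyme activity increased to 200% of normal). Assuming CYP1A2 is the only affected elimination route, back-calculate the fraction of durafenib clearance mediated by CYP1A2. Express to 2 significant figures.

0.81

CL'/CL = 1 / 0.552 = 1.812
2·fm + (1 − fm) = 1.812
fm = (1.812 − 1) / (2 − 1) = 0.81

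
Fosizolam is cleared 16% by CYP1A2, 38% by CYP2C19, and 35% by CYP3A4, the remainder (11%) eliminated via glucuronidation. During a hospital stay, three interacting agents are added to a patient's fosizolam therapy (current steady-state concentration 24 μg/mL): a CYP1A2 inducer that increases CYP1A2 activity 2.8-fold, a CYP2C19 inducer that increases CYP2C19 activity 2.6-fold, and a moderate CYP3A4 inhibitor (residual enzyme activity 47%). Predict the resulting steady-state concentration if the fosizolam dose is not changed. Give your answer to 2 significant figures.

The CYP1A2 pathway (16% of clearance) is boosted to 2.8× activity: 0.16 × 2.8 = 0.448.
The CYP2C19 pathway (38% of clearance) increases to 2.6× activity: 0.38 × 2.6 = 0.988.
The CYP3A4 pathway (35% of clearance) drops to 0.47× activity: 0.35 × 0.47 = 0.1645.
Non-CYP routes (11%) are unchanged.
New clearance relative to baseline: 0.448 + 0.988 + 0.1645 + 0.11 = 1.7105.
Steady-state concentration ∝ 1/CL: new value = 24 / 1.7105 = 14 μg/mL.

14 μg/mL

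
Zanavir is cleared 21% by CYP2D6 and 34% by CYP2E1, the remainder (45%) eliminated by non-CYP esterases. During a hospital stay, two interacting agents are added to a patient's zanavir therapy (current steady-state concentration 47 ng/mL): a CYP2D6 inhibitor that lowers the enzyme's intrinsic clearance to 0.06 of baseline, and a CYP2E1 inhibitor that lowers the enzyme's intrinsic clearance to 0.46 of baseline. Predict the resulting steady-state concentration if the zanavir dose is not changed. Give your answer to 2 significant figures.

76 ng/mL

CYP2D6: 0.21 × 0.06 = 0.0126
CYP2E1: 0.34 × 0.46 = 0.1564
Other: 0.45 (unchanged)
New clearance relative to baseline: 0.0126 + 0.1564 + 0.45 = 0.619.
Dividing the baseline by the relative clearance: 47 / 0.619 = 76 ng/mL.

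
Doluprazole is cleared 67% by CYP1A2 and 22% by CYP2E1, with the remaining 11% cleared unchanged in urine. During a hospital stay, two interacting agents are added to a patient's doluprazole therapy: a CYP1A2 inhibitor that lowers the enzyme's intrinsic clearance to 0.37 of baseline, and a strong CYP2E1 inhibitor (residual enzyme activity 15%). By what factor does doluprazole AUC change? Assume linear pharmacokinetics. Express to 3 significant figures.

The CYP1A2 pathway (67% of clearance) drops to 0.37× activity: 0.67 × 0.37 = 0.2479.
The CYP2E1 pathway (22% of clearance) drops to 0.15× activity: 0.22 × 0.15 = 0.033.
Non-CYP routes (11%) are unchanged.
Relative clearance = 0.2479 + 0.033 + 0.11 = 0.3909.
Because AUC varies inversely with clearance, the combined effect is 1 / 0.3909 = 2.56.

2.56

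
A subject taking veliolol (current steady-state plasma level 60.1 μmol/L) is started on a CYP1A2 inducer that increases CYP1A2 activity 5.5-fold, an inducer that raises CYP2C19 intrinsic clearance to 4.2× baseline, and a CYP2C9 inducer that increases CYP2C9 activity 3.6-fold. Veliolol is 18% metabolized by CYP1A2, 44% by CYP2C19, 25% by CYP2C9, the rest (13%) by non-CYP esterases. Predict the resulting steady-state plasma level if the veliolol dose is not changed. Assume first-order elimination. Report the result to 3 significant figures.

15.5 μmol/L

The CYP1A2 pathway (18% of clearance) rises to 5.5× activity: 0.18 × 5.5 = 0.99.
The CYP2C19 pathway (44% of clearance) rises to 4.2× activity: 0.44 × 4.2 = 1.848.
The CYP2C9 pathway (25% of clearance) rises to 3.6× activity: 0.25 × 3.6 = 0.9.
The remaining 13% of clearance is unaffected.
Relative clearance = 0.99 + 1.848 + 0.9 + 0.13 = 3.868.
New steady-state plasma level = 60.1 / 3.868 = 15.5 μmol/L (concentration scales inversely with clearance).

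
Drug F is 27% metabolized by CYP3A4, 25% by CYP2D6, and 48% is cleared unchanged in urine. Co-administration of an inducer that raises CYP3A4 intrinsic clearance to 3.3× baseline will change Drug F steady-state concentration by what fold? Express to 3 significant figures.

The CYP3A4 pathway (27% of clearance) rises to 3.3× activity: 0.27 × 3.3 = 0.891.
CYP2D6 (25%) and the residual 48% are unaffected.
Relative clearance = 0.891 + 0.25 + 0.48 = 1.621.
Steady-state concentration ratio = CL_old/CL_new = 1 / 1.621 = 0.617.

0.617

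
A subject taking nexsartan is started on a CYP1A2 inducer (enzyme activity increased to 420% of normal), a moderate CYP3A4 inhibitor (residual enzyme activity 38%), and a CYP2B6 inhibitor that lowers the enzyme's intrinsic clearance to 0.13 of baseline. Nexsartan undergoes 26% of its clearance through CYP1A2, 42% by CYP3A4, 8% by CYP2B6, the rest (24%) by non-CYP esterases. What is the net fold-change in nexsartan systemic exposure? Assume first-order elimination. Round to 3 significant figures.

The CYP1A2 pathway (26% of clearance) increases to 4.2× activity: 0.26 × 4.2 = 1.092.
The CYP3A4 pathway (42% of clearance) falls to 0.38× activity: 0.42 × 0.38 = 0.1596.
The CYP2B6 pathway (8% of clearance) falls to 0.13× activity: 0.08 × 0.13 = 0.0104.
Non-CYP routes (24%) are unchanged.
Relative clearance = 1.092 + 0.1596 + 0.0104 + 0.24 = 1.502.
Net systemic exposure ratio = 1 / 1.502 = 0.666.

0.666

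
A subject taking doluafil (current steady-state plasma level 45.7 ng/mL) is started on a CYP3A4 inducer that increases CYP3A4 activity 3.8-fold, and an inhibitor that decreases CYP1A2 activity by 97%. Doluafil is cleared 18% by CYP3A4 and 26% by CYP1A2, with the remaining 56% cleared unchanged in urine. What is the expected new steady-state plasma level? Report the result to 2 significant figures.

37 ng/mL

CYP3A4: 0.18 × 3.8 = 0.684
CYP1A2: 0.26 × 0.03 = 0.0078
Other: 0.56 (unchanged)
New clearance relative to baseline: 0.684 + 0.0078 + 0.56 = 1.2518.
Steady-state plasma level ∝ 1/CL: new value = 45.7 / 1.2518 = 37 ng/mL.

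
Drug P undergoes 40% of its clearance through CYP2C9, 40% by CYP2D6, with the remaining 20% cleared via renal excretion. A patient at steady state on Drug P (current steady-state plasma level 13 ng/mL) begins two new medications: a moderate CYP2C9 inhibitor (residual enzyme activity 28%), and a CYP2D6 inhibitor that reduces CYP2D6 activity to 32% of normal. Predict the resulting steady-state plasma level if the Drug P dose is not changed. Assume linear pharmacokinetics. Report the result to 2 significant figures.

30 ng/mL

The CYP2C9 pathway (40% of clearance) is reduced to 0.28× activity: 0.4 × 0.28 = 0.112.
The CYP2D6 pathway (40% of clearance) drops to 0.32× activity: 0.4 × 0.32 = 0.128.
The remaining 20% of clearance is unaffected.
New clearance relative to baseline: 0.112 + 0.128 + 0.2 = 0.44.
Steady-state plasma level ∝ 1/CL: new value = 13 / 0.44 = 30 ng/mL.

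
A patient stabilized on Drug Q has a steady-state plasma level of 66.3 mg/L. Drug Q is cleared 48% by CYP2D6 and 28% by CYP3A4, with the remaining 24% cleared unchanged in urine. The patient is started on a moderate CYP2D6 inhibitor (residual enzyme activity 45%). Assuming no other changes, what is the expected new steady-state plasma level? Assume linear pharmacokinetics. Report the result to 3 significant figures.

The CYP2D6 pathway (48% of clearance) falls to 0.45× activity: 0.48 × 0.45 = 0.216.
CYP3A4 (28%) and the residual 24% are unaffected.
New clearance relative to baseline: 0.216 + 0.28 + 0.24 = 0.736.
Steady-state plasma level ∝ 1/CL, so new value = 66.3 / 0.736 = 90.1 mg/L.

90.1 mg/L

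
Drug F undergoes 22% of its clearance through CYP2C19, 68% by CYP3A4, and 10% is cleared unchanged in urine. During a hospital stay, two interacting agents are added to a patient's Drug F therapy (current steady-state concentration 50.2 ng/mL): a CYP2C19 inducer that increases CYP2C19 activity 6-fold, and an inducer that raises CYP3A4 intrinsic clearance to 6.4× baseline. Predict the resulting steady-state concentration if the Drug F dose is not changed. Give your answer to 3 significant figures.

8.70 ng/mL

The CYP2C19 pathway (22% of clearance) increases to 6× activity: 0.22 × 6 = 1.32.
The CYP3A4 pathway (68% of clearance) rises to 6.4× activity: 0.68 × 6.4 = 4.352.
The remaining 10% of clearance is unaffected.
New clearance relative to baseline: 1.32 + 4.352 + 0.1 = 5.772.
Steady-state concentration ∝ 1/CL: new value = 50.2 / 5.772 = 8.70 ng/mL.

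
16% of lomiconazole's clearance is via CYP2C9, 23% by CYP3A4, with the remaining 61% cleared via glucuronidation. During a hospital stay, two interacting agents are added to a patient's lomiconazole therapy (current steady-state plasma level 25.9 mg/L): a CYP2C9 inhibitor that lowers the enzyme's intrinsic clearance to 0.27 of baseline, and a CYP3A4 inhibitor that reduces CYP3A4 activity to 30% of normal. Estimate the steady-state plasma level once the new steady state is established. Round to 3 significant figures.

35.9 mg/L

The CYP2C9 pathway (16% of clearance) is reduced to 0.27× activity: 0.16 × 0.27 = 0.0432.
The CYP3A4 pathway (23% of clearance) drops to 0.3× activity: 0.23 × 0.3 = 0.069.
The remaining 61% of clearance is unaffected.
CL_new/CL_old = 0.0432 + 0.069 + 0.61 = 0.7222.
New steady-state plasma level = 25.9 / 0.7222 = 35.9 mg/L (concentration scales inversely with clearance).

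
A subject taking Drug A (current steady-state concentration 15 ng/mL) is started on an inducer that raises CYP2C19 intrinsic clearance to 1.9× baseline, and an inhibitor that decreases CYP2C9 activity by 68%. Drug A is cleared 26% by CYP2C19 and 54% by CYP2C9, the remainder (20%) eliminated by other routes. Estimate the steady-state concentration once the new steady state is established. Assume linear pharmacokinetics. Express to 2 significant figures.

The CYP2C19 pathway (26% of clearance) is boosted to 1.9× activity: 0.26 × 1.9 = 0.494.
The CYP2C9 pathway (54% of clearance) falls to 0.32× activity: 0.54 × 0.32 = 0.1728.
The remaining 20% of clearance is unaffected.
CL_new/CL_old = 0.494 + 0.1728 + 0.2 = 0.8668.
New steady-state concentration = 15 / 0.8668 = 17 ng/mL (concentration scales inversely with clearance).

17 ng/mL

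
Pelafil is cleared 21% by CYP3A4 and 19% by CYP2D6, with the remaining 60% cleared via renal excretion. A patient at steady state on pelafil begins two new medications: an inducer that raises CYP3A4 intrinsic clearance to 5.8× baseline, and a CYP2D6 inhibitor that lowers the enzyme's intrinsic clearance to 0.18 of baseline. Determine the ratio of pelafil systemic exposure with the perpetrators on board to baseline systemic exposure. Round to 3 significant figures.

0.540

The CYP3A4 pathway (21% of clearance) is boosted to 5.8× activity: 0.21 × 5.8 = 1.218.
The CYP2D6 pathway (19% of clearance) falls to 0.18× activity: 0.19 × 0.18 = 0.0342.
Non-CYP routes (60%) are unchanged.
Relative clearance = 1.218 + 0.0342 + 0.6 = 1.8522.
Net systemic exposure ratio = 1 / 1.8522 = 0.540.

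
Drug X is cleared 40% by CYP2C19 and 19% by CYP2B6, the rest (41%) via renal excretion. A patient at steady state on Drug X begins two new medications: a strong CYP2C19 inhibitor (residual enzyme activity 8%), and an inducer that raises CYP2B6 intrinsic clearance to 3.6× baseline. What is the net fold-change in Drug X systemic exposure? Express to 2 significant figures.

0.89

CYP2C19: 0.4 × 0.08 = 0.032
CYP2B6: 0.19 × 3.6 = 0.684
Other: 0.41 (unchanged)
New clearance relative to baseline: 0.032 + 0.684 + 0.41 = 1.126.
Because systemic exposure varies inversely with clearance, the combined effect is 1 / 1.126 = 0.89.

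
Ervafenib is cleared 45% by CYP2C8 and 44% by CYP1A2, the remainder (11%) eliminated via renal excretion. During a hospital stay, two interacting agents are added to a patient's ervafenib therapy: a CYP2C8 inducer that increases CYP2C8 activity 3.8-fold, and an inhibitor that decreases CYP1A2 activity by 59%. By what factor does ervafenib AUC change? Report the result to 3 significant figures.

0.500

The CYP2C8 pathway (45% of clearance) is boosted to 3.8× activity: 0.45 × 3.8 = 1.71.
The CYP1A2 pathway (44% of clearance) drops to 0.41× activity: 0.44 × 0.41 = 0.1804.
Non-CYP routes (11%) are unchanged.
New clearance relative to baseline: 1.71 + 0.1804 + 0.11 = 2.0004.
Because AUC varies inversely with clearance, the combined effect is 1 / 2.0004 = 0.500.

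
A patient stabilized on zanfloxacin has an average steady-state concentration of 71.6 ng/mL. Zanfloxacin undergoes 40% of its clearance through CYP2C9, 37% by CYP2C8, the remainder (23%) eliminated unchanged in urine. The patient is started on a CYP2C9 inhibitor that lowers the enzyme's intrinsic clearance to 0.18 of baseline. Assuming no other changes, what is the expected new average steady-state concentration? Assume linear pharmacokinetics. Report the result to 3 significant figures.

107 ng/mL

The CYP2C9 pathway (40% of clearance) falls to 0.18× activity: 0.4 × 0.18 = 0.072.
CYP2C8 (37%) and the residual 23% are unaffected.
CL_new/CL_old = 0.072 + 0.37 + 0.23 = 0.672.
With dosing unchanged, average steady-state concentration scales as 1/CL: 71.6 / 0.672 = 107 ng/mL.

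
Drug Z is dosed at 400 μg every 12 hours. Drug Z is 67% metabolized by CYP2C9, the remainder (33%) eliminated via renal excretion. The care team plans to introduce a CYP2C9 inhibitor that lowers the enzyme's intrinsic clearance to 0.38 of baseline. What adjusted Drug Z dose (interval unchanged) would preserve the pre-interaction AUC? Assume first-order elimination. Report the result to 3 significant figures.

234 μg

The CYP2C9 pathway (67% of clearance) is reduced to 0.38× activity: 0.67 × 0.38 = 0.2546.
Non-CYP routes (33%) are unchanged.
New clearance relative to baseline: 0.2546 + 0.33 = 0.5846.
Css,avg = (dose rate)/CL, so holding Css fixed requires dose ∝ CL: 400 × 0.5846 = 234 μg.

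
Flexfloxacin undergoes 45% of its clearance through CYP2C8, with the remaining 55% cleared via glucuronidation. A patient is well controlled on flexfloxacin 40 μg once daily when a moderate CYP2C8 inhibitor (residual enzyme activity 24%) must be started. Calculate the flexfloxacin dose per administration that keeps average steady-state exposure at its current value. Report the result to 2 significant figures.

The CYP2C8 pathway (45% of clearance) drops to 0.24× activity: 0.45 × 0.24 = 0.108.
The remaining 55% of clearance is unaffected.
New clearance relative to baseline: 0.108 + 0.55 = 0.658.
Exposure is unchanged when dose changes in proportion to clearance. New dose = 40 μg × 0.658 = 26 μg.

26 μg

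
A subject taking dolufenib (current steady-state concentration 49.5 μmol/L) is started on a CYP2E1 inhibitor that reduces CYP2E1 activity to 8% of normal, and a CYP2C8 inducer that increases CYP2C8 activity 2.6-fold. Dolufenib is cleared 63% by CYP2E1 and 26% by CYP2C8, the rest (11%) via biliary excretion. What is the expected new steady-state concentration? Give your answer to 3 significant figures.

CYP2E1: 0.63 × 0.08 = 0.0504
CYP2C8: 0.26 × 2.6 = 0.676
Other: 0.11 (unchanged)
Relative clearance = 0.0504 + 0.676 + 0.11 = 0.8364.
Dividing the baseline by the relative clearance: 49.5 / 0.8364 = 59.2 μmol/L.

59.2 μmol/L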